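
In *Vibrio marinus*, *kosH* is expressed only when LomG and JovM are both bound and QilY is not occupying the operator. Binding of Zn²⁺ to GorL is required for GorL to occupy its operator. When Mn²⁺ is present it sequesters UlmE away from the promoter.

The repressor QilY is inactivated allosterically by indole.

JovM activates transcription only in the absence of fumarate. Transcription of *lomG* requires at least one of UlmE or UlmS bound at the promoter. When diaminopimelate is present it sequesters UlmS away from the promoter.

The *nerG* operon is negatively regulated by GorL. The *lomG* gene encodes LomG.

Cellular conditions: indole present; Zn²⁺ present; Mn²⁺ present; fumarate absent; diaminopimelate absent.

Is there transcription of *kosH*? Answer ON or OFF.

Mn²⁺ is present, so UlmE is inactive.
Diaminopimelate is absent, so UlmS is active.
Activator UlmS is present, so *lomG* is transcribed.
So LomG is produced and active.
Fumarate is absent, so JovM is active.
Indole is present, so QilY is inactive.
No repressor is bound and LomG and JovM are active, so *kosH* is transcribed.

ON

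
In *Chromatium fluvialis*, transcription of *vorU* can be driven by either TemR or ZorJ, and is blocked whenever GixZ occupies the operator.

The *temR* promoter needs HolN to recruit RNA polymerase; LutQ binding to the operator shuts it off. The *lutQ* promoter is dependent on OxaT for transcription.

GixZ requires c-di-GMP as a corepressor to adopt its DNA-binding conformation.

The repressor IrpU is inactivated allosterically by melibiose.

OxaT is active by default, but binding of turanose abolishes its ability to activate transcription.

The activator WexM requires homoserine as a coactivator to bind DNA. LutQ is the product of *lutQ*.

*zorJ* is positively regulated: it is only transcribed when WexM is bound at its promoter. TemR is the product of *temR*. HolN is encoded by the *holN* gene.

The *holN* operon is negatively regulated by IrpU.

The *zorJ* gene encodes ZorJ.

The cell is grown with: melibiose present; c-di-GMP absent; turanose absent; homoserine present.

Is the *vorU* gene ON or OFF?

ON

c-di-GMP is absent, so GixZ is inactive.
Melibiose is present, so IrpU is inactive.
With no repressor bound, *holN* is transcribed.
So HolN is produced and active.
Turanose is absent, so OxaT is active.
No repressor is bound and OxaT is active, so *lutQ* is transcribed.
So LutQ is produced and active.
With repressor LutQ bound, *temR* is not transcribed.
So TemR is not produced.
Homoserine is present, so WexM is active.
No repressor is bound and WexM is active, so *zorJ* is transcribed.
So ZorJ is produced and active.
Activator ZorJ is present, so *vorU* is transcribed.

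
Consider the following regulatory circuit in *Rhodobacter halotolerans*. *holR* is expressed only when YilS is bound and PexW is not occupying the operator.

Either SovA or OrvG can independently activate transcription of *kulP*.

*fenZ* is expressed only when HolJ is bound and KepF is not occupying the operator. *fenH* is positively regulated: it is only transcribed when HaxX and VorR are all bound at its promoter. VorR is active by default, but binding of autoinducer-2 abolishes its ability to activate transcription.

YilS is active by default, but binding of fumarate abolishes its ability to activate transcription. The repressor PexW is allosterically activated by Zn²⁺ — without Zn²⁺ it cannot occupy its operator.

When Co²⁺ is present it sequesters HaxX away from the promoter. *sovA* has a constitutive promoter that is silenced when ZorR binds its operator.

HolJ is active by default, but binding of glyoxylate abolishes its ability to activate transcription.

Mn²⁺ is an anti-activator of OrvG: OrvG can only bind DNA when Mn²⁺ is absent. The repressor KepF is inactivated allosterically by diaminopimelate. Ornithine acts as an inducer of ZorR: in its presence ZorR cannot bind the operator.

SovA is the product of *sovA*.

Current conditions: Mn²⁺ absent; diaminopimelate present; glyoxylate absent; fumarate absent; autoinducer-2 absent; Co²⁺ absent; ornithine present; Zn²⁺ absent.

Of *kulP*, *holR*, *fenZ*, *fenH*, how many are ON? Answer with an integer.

Ornithine is present, so ZorR is inactive.
With no repressor bound, *sovA* is transcribed.
So SovA is produced and active.
Mn²⁺ is absent, so OrvG is active.
Activator SovA is present, so *kulP* is transcribed.
→ *kulP* is ON.
Zn²⁺ is absent, so PexW is inactive.
Fumarate is absent, so YilS is active.
No repressor is bound and YilS is active, so *holR* is transcribed.
→ *holR* is ON.
Glyoxylate is absent, so HolJ is active.
Diaminopimelate is present, so KepF is inactive.
No repressor is bound and HolJ is active, so *fenZ* is transcribed.
→ *fenZ* is ON.
Co²⁺ is absent, so HaxX is active.
Autoinducer-2 is absent, so VorR is active.
No repressor is bound and HaxX and VorR are active, so *fenH* is transcribed.
→ *fenH* is ON.
4 of the 4 genes are transcribed.

4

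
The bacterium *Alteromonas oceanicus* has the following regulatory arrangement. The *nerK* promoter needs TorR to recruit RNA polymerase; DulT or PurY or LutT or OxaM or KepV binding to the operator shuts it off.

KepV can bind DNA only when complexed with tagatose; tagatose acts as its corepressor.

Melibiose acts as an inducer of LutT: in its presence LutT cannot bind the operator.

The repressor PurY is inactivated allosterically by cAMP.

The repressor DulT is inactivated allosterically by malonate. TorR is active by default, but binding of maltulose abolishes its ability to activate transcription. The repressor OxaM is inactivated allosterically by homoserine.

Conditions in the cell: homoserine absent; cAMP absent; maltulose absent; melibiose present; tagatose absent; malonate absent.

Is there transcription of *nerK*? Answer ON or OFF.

OFF

Maltulose is absent, so TorR is active.
Malonate is absent, so DulT is active.
cAMP is absent, so PurY is active.
Melibiose is present, so LutT is inactive.
Homoserine is absent, so OxaM is active.
Tagatose is absent, so KepV is inactive.
With repressor DulT bound, *nerK* is not transcribed.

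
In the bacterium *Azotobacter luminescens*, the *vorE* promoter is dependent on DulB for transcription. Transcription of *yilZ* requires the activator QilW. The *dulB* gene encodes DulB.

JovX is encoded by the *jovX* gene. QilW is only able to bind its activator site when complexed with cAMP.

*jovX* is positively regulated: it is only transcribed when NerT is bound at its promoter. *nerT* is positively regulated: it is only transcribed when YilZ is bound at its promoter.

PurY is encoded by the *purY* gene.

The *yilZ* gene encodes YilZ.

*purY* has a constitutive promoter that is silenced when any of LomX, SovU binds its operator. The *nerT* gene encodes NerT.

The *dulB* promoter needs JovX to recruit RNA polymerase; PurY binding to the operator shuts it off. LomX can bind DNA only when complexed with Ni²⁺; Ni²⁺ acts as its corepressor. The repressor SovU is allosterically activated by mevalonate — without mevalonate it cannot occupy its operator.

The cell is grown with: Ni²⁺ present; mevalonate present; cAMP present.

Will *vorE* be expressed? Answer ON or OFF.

cAMP is present, so QilW is active.
No repressor is bound and QilW is active, so *yilZ* is transcribed.
So YilZ is produced and active.
No repressor is bound and YilZ is active, so *nerT* is transcribed.
So NerT is produced and active.
No repressor is bound and NerT is active, so *jovX* is transcribed.
So JovX is produced and active.
Ni²⁺ is present, so LomX is active.
Mevalonate is present, so SovU is active.
With repressor LomX bound, *purY* is not transcribed.
So PurY is not produced.
No repressor is bound and JovX is active, so *dulB* is transcribed.
So DulB is produced and active.
No repressor is bound and DulB is active, so *vorE* is transcribed.

ON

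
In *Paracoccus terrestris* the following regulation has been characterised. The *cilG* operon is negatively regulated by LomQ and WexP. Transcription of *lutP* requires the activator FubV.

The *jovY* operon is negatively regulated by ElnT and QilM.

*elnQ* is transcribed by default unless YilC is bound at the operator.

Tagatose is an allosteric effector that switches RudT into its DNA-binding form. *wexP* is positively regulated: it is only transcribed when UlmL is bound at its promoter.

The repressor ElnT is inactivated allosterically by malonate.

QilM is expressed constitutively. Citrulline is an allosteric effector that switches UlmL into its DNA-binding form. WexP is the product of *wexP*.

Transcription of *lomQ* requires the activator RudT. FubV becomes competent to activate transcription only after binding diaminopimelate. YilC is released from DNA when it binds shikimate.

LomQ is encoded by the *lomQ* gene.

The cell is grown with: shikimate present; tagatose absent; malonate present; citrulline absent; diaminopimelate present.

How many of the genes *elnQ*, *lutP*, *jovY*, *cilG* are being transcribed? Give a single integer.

3

Shikimate is present, so YilC is inactive.
With no repressor bound, *elnQ* is transcribed.
→ *elnQ* is ON.
Diaminopimelate is present, so FubV is active.
No repressor is bound and FubV is active, so *lutP* is transcribed.
→ *lutP* is ON.
Malonate is present, so ElnT is inactive.
QilM is produced constitutively and is active.
With repressor QilM bound, *jovY* is not transcribed.
→ *jovY* is OFF.
Tagatose is absent, so RudT is inactive.
Required activator RudT is absent, so *lomQ* is not transcribed.
So LomQ is not produced.
Citrulline is absent, so UlmL is inactive.
Required activator UlmL is absent, so *wexP* is not transcribed.
So WexP is not produced.
With no repressor bound, *cilG* is transcribed.
→ *cilG* is ON.
3 of the 4 genes are transcribed.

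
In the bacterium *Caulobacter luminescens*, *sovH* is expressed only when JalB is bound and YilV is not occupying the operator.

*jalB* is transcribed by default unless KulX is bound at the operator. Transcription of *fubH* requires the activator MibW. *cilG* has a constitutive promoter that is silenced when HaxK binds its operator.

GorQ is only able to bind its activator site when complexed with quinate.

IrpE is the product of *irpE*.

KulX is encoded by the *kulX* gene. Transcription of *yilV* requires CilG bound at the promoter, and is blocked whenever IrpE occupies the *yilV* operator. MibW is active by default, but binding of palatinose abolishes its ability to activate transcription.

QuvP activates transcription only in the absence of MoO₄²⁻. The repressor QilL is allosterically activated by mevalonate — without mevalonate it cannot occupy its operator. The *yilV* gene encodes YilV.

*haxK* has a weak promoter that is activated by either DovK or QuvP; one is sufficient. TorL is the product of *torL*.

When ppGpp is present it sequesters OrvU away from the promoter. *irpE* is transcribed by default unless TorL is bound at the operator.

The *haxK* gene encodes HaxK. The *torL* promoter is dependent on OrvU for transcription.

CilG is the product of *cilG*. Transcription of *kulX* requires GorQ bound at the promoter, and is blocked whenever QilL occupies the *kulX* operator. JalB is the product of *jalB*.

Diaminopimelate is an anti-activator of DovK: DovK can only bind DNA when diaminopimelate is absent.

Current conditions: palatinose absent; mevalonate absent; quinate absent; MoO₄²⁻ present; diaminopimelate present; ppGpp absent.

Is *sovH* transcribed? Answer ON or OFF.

OFF

Mevalonate is absent, so QilL is inactive.
Quinate is absent, so GorQ is inactive.
Required activator GorQ is absent, so *kulX* is not transcribed.
So KulX is not produced.
With no repressor bound, *jalB* is transcribed.
So JalB is produced and active.
Diaminopimelate is present, so DovK is inactive.
MoO₄²⁻ is present, so QuvP is inactive.
No activator is available at the *haxK* promoter, so *haxK* is not transcribed.
So HaxK is not produced.
With no repressor bound, *cilG* is transcribed.
So CilG is produced and active.
ppGpp is absent, so OrvU is active.
No repressor is bound and OrvU is active, so *torL* is transcribed.
So TorL is produced and active.
With repressor TorL bound, *irpE* is not transcribed.
So IrpE is not produced.
No repressor is bound and CilG is active, so *yilV* is transcribed.
So YilV is produced and active.
With repressor YilV bound, *sovH* is not transcribed.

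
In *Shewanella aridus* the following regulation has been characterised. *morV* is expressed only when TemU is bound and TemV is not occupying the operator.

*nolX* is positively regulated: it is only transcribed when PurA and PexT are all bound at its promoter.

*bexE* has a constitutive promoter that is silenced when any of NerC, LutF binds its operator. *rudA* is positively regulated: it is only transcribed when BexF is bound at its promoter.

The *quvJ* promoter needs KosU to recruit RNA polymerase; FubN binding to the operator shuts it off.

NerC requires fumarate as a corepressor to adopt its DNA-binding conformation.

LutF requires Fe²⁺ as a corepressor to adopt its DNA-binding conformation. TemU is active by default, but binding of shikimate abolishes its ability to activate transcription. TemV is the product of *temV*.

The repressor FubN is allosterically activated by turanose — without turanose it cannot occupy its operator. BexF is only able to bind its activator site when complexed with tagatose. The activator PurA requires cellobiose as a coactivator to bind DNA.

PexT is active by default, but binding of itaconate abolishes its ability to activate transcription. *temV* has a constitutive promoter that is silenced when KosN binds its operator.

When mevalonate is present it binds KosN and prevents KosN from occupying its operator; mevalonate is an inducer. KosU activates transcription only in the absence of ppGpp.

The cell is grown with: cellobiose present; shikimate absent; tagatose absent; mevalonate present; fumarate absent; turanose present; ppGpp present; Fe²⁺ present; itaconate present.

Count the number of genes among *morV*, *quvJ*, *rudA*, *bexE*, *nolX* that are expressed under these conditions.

0

Mevalonate is present, so KosN is inactive.
With no repressor bound, *temV* is transcribed.
So TemV is produced and active.
Shikimate is absent, so TemU is active.
With repressor TemV bound, *morV* is not transcribed.
→ *morV* is OFF.
ppGpp is present, so KosU is inactive.
Turanose is present, so FubN is active.
With repressor FubN bound, *quvJ* is not transcribed.
→ *quvJ* is OFF.
Tagatose is absent, so BexF is inactive.
Required activator BexF is absent, so *rudA* is not transcribed.
→ *rudA* is OFF.
Fumarate is absent, so NerC is inactive.
Fe²⁺ is present, so LutF is active.
With repressor LutF bound, *bexE* is not transcribed.
→ *bexE* is OFF.
Cellobiose is present, so PurA is active.
Itaconate is present, so PexT is inactive.
Required activator PexT is absent, so *nolX* is not transcribed.
→ *nolX* is OFF.
0 of the 5 genes are transcribed.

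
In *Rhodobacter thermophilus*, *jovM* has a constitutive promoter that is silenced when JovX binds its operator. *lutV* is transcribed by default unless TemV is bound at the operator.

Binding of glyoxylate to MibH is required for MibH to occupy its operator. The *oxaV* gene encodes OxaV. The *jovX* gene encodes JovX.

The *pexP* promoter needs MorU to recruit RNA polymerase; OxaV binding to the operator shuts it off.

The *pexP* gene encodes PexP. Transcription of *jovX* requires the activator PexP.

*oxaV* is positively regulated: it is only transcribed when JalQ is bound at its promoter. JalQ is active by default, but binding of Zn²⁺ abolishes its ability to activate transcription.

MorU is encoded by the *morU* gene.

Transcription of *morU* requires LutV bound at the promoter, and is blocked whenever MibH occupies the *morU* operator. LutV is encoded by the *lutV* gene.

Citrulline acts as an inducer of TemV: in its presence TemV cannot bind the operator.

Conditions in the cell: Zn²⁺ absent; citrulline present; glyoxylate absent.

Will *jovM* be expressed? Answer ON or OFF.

Citrulline is present, so TemV is inactive.
With no repressor bound, *lutV* is transcribed.
So LutV is produced and active.
Glyoxylate is absent, so MibH is inactive.
No repressor is bound and LutV is active, so *morU* is transcribed.
So MorU is produced and active.
Zn²⁺ is absent, so JalQ is active.
No repressor is bound and JalQ is active, so *oxaV* is transcribed.
So OxaV is produced and active.
With repressor OxaV bound, *pexP* is not transcribed.
So PexP is not produced.
Required activator PexP is absent, so *jovX* is not transcribed.
So JovX is not produced.
With no repressor bound, *jovM* is transcribed.

ON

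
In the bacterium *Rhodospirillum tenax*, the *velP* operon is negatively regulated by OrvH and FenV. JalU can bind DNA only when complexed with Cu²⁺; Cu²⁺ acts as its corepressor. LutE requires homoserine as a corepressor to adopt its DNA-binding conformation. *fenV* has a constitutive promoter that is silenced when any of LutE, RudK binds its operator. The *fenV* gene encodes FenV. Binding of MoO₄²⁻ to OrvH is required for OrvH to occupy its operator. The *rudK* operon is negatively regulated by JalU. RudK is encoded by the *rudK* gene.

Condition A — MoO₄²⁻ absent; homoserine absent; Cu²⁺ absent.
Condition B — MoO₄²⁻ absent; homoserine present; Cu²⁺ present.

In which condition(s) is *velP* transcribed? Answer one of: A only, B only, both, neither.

Condition A:
MoO₄²⁻ is absent, so OrvH is inactive.
Homoserine is absent, so LutE is inactive.
Cu²⁺ is absent, so JalU is inactive.
With no repressor bound, *rudK* is transcribed.
So RudK is produced and active.
With repressor RudK bound, *fenV* is not transcribed.
So FenV is not produced.
With no repressor bound, *velP* is transcribed.
→ *velP* is ON in A.
Condition B:
MoO₄²⁻ is absent, so OrvH is inactive.
Homoserine is present, so LutE is active.
Cu²⁺ is present, so JalU is active.
With repressor JalU bound, *rudK* is not transcribed.
So RudK is not produced.
With repressor LutE bound, *fenV* is not transcribed.
So FenV is not produced.
With no repressor bound, *velP* is transcribed.
→ *velP* is ON in B.

both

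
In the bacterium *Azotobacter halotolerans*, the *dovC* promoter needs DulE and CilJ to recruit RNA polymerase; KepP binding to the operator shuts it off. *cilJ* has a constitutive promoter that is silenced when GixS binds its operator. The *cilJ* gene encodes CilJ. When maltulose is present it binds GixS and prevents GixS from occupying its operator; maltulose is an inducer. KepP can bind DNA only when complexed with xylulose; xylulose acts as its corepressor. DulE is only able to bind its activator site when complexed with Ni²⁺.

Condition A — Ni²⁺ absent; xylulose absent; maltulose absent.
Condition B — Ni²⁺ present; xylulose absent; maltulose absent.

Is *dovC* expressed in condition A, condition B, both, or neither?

Condition A:
Ni²⁺ is absent, so DulE is inactive.
Xylulose is absent, so KepP is inactive.
Maltulose is absent, so GixS is active.
With repressor GixS bound, *cilJ* is not transcribed.
So CilJ is not produced.
Required activator DulE is absent, so *dovC* is not transcribed.
→ *dovC* is OFF in A.
Condition B:
Ni²⁺ is present, so DulE is active.
Xylulose is absent, so KepP is inactive.
Maltulose is absent, so GixS is active.
With repressor GixS bound, *cilJ* is not transcribed.
So CilJ is not produced.
Required activator CilJ is absent, so *dovC* is not transcribed.
→ *dovC* is OFF in B.

neither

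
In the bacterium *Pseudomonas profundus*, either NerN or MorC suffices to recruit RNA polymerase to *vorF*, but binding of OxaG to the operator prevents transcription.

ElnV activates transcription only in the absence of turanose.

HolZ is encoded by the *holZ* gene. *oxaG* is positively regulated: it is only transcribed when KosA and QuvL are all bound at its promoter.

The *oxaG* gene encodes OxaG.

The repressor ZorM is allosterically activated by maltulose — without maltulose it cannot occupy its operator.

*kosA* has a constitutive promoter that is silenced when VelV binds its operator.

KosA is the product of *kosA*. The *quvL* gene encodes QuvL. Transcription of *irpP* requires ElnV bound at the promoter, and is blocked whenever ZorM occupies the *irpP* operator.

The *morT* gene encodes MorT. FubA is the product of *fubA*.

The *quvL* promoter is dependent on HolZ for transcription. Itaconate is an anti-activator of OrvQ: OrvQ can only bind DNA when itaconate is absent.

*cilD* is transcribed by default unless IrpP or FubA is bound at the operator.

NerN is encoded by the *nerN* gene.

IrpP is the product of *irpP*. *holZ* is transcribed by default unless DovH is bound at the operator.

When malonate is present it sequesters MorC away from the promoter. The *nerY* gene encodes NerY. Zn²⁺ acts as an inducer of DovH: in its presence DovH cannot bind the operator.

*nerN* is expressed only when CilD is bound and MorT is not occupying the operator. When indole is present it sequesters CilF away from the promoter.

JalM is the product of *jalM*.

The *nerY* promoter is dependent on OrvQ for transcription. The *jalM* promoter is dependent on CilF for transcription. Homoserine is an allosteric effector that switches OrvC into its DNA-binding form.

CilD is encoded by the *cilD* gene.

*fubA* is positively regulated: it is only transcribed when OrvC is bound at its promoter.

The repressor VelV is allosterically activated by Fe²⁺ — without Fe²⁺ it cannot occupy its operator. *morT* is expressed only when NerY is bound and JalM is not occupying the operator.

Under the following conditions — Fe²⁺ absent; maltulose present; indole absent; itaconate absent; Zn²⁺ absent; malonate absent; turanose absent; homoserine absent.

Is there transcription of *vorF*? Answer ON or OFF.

Fe²⁺ is absent, so VelV is inactive.
With no repressor bound, *kosA* is transcribed.
So KosA is produced and active.
Zn²⁺ is absent, so DovH is active.
With repressor DovH bound, *holZ* is not transcribed.
So HolZ is not produced.
Required activator HolZ is absent, so *quvL* is not transcribed.
So QuvL is not produced.
Required activator QuvL is absent, so *oxaG* is not transcribed.
So OxaG is not produced.
Itaconate is absent, so OrvQ is active.
No repressor is bound and OrvQ is active, so *nerY* is transcribed.
So NerY is produced and active.
Indole is absent, so CilF is active.
No repressor is bound and CilF is active, so *jalM* is transcribed.
So JalM is produced and active.
With repressor JalM bound, *morT* is not transcribed.
So MorT is not produced.
Maltulose is present, so ZorM is active.
Turanose is absent, so ElnV is active.
With repressor ZorM bound, *irpP* is not transcribed.
So IrpP is not produced.
Homoserine is absent, so OrvC is inactive.
Required activator OrvC is absent, so *fubA* is not transcribed.
So FubA is not produced.
With no repressor bound, *cilD* is transcribed.
So CilD is produced and active.
No repressor is bound and CilD is active, so *nerN* is transcribed.
So NerN is produced and active.
Malonate is absent, so MorC is active.
Activator NerN is present, so *vorF* is transcribed.

ON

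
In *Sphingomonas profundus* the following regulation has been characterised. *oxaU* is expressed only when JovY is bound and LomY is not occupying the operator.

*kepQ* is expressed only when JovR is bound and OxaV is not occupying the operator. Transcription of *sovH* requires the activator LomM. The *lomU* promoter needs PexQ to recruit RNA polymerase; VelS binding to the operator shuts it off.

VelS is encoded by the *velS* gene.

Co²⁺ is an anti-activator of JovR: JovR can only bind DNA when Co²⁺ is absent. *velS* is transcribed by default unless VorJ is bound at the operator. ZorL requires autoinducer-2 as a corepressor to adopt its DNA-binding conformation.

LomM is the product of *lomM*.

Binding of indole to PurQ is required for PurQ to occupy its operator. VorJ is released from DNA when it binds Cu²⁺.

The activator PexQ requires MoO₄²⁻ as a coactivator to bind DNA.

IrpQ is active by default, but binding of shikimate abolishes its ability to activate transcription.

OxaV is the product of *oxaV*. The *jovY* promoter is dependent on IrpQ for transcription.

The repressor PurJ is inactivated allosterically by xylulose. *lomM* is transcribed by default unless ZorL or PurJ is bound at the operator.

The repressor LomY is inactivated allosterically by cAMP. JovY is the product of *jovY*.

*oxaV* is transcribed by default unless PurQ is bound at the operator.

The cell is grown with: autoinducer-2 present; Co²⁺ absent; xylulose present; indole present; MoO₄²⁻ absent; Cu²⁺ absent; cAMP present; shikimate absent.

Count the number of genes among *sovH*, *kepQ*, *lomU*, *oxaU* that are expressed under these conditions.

2

Autoinducer-2 is present, so ZorL is active.
Xylulose is present, so PurJ is inactive.
With repressor ZorL bound, *lomM* is not transcribed.
So LomM is not produced.
Required activator LomM is absent, so *sovH* is not transcribed.
→ *sovH* is OFF.
Indole is present, so PurQ is active.
With repressor PurQ bound, *oxaV* is not transcribed.
So OxaV is not produced.
Co²⁺ is absent, so JovR is active.
No repressor is bound and JovR is active, so *kepQ* is transcribed.
→ *kepQ* is ON.
MoO₄²⁻ is absent, so PexQ is inactive.
Cu²⁺ is absent, so VorJ is active.
With repressor VorJ bound, *velS* is not transcribed.
So VelS is not produced.
Required activator PexQ is absent, so *lomU* is not transcribed.
→ *lomU* is OFF.
Shikimate is absent, so IrpQ is active.
No repressor is bound and IrpQ is active, so *jovY* is transcribed.
So JovY is produced and active.
cAMP is present, so LomY is inactive.
No repressor is bound and JovY is active, so *oxaU* is transcribed.
→ *oxaU* is ON.
2 of the 4 genes are transcribed.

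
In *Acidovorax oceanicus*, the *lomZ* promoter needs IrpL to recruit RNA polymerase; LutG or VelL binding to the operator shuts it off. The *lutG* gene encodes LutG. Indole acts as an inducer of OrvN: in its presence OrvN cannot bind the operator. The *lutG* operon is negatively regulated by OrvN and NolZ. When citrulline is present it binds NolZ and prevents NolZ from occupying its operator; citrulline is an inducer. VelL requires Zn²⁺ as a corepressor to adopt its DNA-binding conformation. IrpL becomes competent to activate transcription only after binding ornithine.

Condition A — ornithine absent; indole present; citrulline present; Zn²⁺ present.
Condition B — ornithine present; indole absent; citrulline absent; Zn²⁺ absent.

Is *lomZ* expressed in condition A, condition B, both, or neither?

B only

Condition A:
Ornithine is absent, so IrpL is inactive.
Indole is present, so OrvN is inactive.
Citrulline is present, so NolZ is inactive.
With no repressor bound, *lutG* is transcribed.
So LutG is produced and active.
Zn²⁺ is present, so VelL is active.
With repressor LutG bound, *lomZ* is not transcribed.
→ *lomZ* is OFF in A.
Condition B:
Ornithine is present, so IrpL is active.
Indole is absent, so OrvN is active.
Citrulline is absent, so NolZ is active.
With repressor OrvN bound, *lutG* is not transcribed.
So LutG is not produced.
Zn²⁺ is absent, so VelL is inactive.
No repressor is bound and IrpL is active, so *lomZ* is transcribed.
→ *lomZ* is ON in B.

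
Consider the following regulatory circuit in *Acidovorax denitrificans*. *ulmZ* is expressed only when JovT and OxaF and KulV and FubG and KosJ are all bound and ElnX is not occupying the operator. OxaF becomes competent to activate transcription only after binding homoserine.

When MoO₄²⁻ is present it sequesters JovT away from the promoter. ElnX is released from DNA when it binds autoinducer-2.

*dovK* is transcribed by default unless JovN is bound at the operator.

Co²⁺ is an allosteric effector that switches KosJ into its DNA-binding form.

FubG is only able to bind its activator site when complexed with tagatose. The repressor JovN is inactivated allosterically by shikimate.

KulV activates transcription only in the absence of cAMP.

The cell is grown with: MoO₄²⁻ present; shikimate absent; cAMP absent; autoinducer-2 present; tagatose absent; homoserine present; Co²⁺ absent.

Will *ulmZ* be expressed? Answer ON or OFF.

OFF

MoO₄²⁻ is present, so JovT is inactive.
Autoinducer-2 is present, so ElnX is inactive.
Homoserine is present, so OxaF is active.
cAMP is absent, so KulV is active.
Tagatose is absent, so FubG is inactive.
Co²⁺ is absent, so KosJ is inactive.
Required activator JovT is absent, so *ulmZ* is not transcribed.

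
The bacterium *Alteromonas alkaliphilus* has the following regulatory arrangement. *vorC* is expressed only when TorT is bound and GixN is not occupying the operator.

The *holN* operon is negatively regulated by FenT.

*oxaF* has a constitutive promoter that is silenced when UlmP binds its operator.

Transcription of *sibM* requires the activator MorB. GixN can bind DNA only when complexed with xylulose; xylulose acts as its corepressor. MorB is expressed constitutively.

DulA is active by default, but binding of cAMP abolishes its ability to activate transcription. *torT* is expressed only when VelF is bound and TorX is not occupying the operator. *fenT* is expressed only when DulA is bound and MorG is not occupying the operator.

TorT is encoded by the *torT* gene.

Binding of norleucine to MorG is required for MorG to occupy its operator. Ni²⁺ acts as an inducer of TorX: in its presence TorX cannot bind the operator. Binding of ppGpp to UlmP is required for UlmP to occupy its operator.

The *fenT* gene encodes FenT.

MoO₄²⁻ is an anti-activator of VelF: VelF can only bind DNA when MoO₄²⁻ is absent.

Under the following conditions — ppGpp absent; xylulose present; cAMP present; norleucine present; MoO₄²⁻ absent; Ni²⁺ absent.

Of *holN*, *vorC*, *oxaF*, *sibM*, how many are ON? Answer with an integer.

3

Norleucine is present, so MorG is active.
cAMP is present, so DulA is inactive.
With repressor MorG bound, *fenT* is not transcribed.
So FenT is not produced.
With no repressor bound, *holN* is transcribed.
→ *holN* is ON.
Xylulose is present, so GixN is active.
Ni²⁺ is absent, so TorX is active.
MoO₄²⁻ is absent, so VelF is active.
With repressor TorX bound, *torT* is not transcribed.
So TorT is not produced.
With repressor GixN bound, *vorC* is not transcribed.
→ *vorC* is OFF.
ppGpp is absent, so UlmP is inactive.
With no repressor bound, *oxaF* is transcribed.
→ *oxaF* is ON.
MorB is produced constitutively and is active.
No repressor is bound and MorB is active, so *sibM* is transcribed.
→ *sibM* is ON.
3 of the 4 genes are transcribed.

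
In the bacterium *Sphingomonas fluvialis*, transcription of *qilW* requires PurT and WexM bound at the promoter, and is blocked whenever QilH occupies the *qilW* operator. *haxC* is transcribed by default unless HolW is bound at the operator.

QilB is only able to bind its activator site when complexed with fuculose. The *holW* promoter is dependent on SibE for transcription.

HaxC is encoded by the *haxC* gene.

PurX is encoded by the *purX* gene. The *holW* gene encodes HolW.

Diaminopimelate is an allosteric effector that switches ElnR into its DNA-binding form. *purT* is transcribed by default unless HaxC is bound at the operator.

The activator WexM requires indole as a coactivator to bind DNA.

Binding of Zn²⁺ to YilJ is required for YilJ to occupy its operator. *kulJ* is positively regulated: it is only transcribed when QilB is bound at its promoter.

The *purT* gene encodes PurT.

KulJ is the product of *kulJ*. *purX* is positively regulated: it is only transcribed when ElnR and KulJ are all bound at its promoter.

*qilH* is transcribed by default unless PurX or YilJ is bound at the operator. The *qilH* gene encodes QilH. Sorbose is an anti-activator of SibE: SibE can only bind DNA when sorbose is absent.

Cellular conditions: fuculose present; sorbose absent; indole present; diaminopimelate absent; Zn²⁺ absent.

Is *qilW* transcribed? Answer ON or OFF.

Sorbose is absent, so SibE is active.
No repressor is bound and SibE is active, so *holW* is transcribed.
So HolW is produced and active.
With repressor HolW bound, *haxC* is not transcribed.
So HaxC is not produced.
With no repressor bound, *purT* is transcribed.
So PurT is produced and active.
Indole is present, so WexM is active.
Diaminopimelate is absent, so ElnR is inactive.
Fuculose is present, so QilB is active.
No repressor is bound and QilB is active, so *kulJ* is transcribed.
So KulJ is produced and active.
Required activator ElnR is absent, so *purX* is not transcribed.
So PurX is not produced.
Zn²⁺ is absent, so YilJ is inactive.
With no repressor bound, *qilH* is transcribed.
So QilH is produced and active.
With repressor QilH bound, *qilW* is not transcribed.

OFF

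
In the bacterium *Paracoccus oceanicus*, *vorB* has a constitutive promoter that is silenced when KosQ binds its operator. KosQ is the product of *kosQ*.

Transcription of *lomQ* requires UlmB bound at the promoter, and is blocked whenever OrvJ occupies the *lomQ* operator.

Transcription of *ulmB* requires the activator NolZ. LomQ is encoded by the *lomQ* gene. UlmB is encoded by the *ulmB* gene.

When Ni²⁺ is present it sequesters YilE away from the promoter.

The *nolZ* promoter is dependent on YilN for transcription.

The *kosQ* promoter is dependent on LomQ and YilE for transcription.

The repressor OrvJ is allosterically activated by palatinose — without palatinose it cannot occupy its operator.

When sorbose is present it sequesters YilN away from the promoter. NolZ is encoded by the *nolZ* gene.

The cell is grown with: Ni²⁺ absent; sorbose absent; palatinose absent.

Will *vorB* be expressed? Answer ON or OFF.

Sorbose is absent, so YilN is active.
No repressor is bound and YilN is active, so *nolZ* is transcribed.
So NolZ is produced and active.
No repressor is bound and NolZ is active, so *ulmB* is transcribed.
So UlmB is produced and active.
Palatinose is absent, so OrvJ is inactive.
No repressor is bound and UlmB is active, so *lomQ* is transcribed.
So LomQ is produced and active.
Ni²⁺ is absent, so YilE is active.
No repressor is bound and LomQ and YilE are active, so *kosQ* is transcribed.
So KosQ is produced and active.
With repressor KosQ bound, *vorB* is not transcribed.

OFF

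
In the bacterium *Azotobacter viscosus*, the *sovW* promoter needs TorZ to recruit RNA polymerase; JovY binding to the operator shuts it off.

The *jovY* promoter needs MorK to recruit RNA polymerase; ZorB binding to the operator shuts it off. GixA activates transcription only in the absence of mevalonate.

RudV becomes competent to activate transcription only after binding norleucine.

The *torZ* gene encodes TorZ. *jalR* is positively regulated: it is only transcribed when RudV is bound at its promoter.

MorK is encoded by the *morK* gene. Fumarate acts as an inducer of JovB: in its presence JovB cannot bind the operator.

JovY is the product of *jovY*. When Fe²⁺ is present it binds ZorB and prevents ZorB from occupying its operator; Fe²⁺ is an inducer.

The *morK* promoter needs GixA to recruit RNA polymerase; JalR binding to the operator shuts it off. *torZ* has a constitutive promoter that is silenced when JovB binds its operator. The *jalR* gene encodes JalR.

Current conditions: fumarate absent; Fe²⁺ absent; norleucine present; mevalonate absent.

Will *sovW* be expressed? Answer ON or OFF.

Fumarate is absent, so JovB is active.
With repressor JovB bound, *torZ* is not transcribed.
So TorZ is not produced.
Mevalonate is absent, so GixA is active.
Norleucine is present, so RudV is active.
No repressor is bound and RudV is active, so *jalR* is transcribed.
So JalR is produced and active.
With repressor JalR bound, *morK* is not transcribed.
So MorK is not produced.
Fe²⁺ is absent, so ZorB is active.
With repressor ZorB bound, *jovY* is not transcribed.
So JovY is not produced.
Required activator TorZ is absent, so *sovW* is not transcribed.

OFF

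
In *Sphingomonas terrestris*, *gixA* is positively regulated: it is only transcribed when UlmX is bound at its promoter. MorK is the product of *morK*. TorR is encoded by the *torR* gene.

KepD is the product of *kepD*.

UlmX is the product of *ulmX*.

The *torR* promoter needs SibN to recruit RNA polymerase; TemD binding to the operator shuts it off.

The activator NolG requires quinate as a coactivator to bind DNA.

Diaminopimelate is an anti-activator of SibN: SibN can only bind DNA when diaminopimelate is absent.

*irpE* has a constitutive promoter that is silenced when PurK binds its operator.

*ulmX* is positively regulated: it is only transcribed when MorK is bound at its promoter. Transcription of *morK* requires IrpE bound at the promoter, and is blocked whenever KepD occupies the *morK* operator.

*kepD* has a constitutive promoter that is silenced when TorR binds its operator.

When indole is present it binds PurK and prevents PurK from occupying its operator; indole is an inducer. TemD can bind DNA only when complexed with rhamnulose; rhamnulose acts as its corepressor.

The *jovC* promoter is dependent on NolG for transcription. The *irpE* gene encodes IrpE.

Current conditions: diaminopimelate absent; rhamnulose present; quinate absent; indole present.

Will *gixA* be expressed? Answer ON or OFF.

Rhamnulose is present, so TemD is active.
Diaminopimelate is absent, so SibN is active.
With repressor TemD bound, *torR* is not transcribed.
So TorR is not produced.
With no repressor bound, *kepD* is transcribed.
So KepD is produced and active.
Indole is present, so PurK is inactive.
With no repressor bound, *irpE* is transcribed.
So IrpE is produced and active.
With repressor KepD bound, *morK* is not transcribed.
So MorK is not produced.
Required activator MorK is absent, so *ulmX* is not transcribed.
So UlmX is not produced.
Required activator UlmX is absent, so *gixA* is not transcribed.

OFF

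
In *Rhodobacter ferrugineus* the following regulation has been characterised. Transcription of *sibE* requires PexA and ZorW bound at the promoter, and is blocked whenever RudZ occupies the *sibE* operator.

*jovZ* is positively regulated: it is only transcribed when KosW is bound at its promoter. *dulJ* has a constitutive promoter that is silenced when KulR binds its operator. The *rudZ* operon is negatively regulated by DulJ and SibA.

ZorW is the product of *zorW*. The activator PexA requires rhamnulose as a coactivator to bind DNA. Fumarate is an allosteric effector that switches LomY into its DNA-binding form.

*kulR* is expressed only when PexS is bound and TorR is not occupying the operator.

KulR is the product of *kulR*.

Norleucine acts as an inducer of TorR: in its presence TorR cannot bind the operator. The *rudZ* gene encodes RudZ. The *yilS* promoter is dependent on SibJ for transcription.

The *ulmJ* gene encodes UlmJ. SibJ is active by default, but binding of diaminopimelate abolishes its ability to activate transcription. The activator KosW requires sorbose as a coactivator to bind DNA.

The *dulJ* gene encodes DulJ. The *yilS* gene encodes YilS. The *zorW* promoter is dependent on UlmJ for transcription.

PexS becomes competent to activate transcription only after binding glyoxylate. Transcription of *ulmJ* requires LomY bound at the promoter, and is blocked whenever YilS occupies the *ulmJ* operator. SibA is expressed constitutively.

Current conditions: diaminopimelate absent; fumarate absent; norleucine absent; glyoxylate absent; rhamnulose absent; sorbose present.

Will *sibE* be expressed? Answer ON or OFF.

Rhamnulose is absent, so PexA is inactive.
Norleucine is absent, so TorR is active.
Glyoxylate is absent, so PexS is inactive.
With repressor TorR bound, *kulR* is not transcribed.
So KulR is not produced.
With no repressor bound, *dulJ* is transcribed.
So DulJ is produced and active.
SibA is produced constitutively and is active.
With repressor DulJ bound, *rudZ* is not transcribed.
So RudZ is not produced.
Diaminopimelate is absent, so SibJ is active.
No repressor is bound and SibJ is active, so *yilS* is transcribed.
So YilS is produced and active.
Fumarate is absent, so LomY is inactive.
With repressor YilS bound, *ulmJ* is not transcribed.
So UlmJ is not produced.
Required activator UlmJ is absent, so *zorW* is not transcribed.
So ZorW is not produced.
Required activator PexA is absent, so *sibE* is not transcribed.

OFF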